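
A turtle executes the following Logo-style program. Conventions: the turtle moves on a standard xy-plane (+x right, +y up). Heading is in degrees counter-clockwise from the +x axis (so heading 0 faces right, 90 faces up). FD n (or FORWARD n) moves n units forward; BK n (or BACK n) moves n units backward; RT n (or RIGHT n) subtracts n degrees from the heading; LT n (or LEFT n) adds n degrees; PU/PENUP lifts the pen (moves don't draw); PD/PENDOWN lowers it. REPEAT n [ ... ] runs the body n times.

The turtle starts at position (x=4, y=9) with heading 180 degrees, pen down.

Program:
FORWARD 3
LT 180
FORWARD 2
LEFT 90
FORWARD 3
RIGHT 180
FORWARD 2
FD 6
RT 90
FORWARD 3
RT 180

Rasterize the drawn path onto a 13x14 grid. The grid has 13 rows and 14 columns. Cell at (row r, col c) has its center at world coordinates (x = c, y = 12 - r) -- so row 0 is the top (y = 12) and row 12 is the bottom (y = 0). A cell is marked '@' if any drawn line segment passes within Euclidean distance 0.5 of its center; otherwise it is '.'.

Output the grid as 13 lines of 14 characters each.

Answer: ...@..........
...@..........
...@..........
.@@@@.........
...@..........
...@..........
...@..........
...@..........
@@@@..........
..............
..............
..............
..............

Derivation:
Segment 0: (4,9) -> (1,9)
Segment 1: (1,9) -> (3,9)
Segment 2: (3,9) -> (3,12)
Segment 3: (3,12) -> (3,10)
Segment 4: (3,10) -> (3,4)
Segment 5: (3,4) -> (-0,4)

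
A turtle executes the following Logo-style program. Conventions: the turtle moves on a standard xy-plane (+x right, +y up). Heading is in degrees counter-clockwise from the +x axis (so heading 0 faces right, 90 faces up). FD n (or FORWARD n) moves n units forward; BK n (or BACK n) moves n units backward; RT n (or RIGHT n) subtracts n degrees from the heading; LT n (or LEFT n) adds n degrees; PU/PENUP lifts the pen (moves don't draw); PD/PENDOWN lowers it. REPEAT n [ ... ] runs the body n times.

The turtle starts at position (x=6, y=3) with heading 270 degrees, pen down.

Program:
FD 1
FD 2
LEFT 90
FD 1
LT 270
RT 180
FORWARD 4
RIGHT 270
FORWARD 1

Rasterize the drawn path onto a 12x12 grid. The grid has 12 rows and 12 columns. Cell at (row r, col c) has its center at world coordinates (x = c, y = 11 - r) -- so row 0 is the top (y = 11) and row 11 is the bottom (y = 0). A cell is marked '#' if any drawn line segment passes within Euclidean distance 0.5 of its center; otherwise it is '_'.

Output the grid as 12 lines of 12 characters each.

Answer: ____________
____________
____________
____________
____________
____________
____________
______##____
______##____
______##____
______##____
______##____

Derivation:
Segment 0: (6,3) -> (6,2)
Segment 1: (6,2) -> (6,0)
Segment 2: (6,0) -> (7,-0)
Segment 3: (7,-0) -> (7,4)
Segment 4: (7,4) -> (6,4)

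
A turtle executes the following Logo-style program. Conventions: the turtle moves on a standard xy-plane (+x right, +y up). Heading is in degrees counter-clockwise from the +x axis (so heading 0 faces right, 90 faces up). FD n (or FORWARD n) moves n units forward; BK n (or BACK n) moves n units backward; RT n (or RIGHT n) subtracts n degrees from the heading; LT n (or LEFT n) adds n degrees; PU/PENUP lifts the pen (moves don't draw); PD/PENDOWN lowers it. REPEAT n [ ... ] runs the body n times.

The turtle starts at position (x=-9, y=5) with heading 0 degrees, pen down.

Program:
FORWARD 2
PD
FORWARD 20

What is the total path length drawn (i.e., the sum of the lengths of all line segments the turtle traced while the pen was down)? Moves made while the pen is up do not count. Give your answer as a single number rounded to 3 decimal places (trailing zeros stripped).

Executing turtle program step by step:
Start: pos=(-9,5), heading=0, pen down
FD 2: (-9,5) -> (-7,5) [heading=0, draw]
PD: pen down
FD 20: (-7,5) -> (13,5) [heading=0, draw]
Final: pos=(13,5), heading=0, 2 segment(s) drawn

Segment lengths:
  seg 1: (-9,5) -> (-7,5), length = 2
  seg 2: (-7,5) -> (13,5), length = 20
Total = 22

Answer: 22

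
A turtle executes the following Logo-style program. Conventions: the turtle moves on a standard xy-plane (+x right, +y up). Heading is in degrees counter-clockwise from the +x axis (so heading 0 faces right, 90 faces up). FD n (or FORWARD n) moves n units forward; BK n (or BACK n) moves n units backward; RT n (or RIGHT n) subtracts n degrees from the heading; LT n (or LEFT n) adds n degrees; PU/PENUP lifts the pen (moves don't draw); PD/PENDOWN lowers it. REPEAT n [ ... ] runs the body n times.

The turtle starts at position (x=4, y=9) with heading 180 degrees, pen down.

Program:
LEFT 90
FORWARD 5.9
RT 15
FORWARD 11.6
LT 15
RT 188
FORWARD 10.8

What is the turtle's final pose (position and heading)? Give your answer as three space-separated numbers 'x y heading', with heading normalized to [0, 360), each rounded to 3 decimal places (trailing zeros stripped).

Answer: 2.501 2.59 82

Derivation:
Executing turtle program step by step:
Start: pos=(4,9), heading=180, pen down
LT 90: heading 180 -> 270
FD 5.9: (4,9) -> (4,3.1) [heading=270, draw]
RT 15: heading 270 -> 255
FD 11.6: (4,3.1) -> (0.998,-8.105) [heading=255, draw]
LT 15: heading 255 -> 270
RT 188: heading 270 -> 82
FD 10.8: (0.998,-8.105) -> (2.501,2.59) [heading=82, draw]
Final: pos=(2.501,2.59), heading=82, 3 segment(s) drawn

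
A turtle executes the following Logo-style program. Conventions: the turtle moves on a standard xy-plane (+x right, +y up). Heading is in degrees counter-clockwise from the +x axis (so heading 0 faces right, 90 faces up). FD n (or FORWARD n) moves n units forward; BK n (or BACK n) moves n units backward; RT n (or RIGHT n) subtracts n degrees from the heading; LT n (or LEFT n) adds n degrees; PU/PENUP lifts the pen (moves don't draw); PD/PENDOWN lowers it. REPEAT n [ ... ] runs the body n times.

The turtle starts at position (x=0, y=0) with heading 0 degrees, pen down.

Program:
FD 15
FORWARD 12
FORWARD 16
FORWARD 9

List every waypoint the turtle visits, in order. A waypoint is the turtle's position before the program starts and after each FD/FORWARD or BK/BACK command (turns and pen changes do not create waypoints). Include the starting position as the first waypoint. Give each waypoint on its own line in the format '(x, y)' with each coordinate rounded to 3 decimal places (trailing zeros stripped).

Answer: (0, 0)
(15, 0)
(27, 0)
(43, 0)
(52, 0)

Derivation:
Executing turtle program step by step:
Start: pos=(0,0), heading=0, pen down
FD 15: (0,0) -> (15,0) [heading=0, draw]
FD 12: (15,0) -> (27,0) [heading=0, draw]
FD 16: (27,0) -> (43,0) [heading=0, draw]
FD 9: (43,0) -> (52,0) [heading=0, draw]
Final: pos=(52,0), heading=0, 4 segment(s) drawn
Waypoints (5 total):
(0, 0)
(15, 0)
(27, 0)
(43, 0)
(52, 0)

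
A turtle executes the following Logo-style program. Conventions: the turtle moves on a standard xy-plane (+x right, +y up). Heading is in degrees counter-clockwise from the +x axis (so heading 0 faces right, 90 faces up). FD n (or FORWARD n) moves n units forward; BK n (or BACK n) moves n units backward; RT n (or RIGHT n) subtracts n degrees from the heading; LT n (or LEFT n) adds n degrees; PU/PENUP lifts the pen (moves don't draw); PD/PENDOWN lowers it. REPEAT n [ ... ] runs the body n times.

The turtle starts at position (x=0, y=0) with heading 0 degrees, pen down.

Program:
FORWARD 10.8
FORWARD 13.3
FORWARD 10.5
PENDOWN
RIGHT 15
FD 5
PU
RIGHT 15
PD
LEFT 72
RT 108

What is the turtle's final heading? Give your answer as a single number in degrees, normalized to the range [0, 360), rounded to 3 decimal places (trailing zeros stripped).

Executing turtle program step by step:
Start: pos=(0,0), heading=0, pen down
FD 10.8: (0,0) -> (10.8,0) [heading=0, draw]
FD 13.3: (10.8,0) -> (24.1,0) [heading=0, draw]
FD 10.5: (24.1,0) -> (34.6,0) [heading=0, draw]
PD: pen down
RT 15: heading 0 -> 345
FD 5: (34.6,0) -> (39.43,-1.294) [heading=345, draw]
PU: pen up
RT 15: heading 345 -> 330
PD: pen down
LT 72: heading 330 -> 42
RT 108: heading 42 -> 294
Final: pos=(39.43,-1.294), heading=294, 4 segment(s) drawn

Answer: 294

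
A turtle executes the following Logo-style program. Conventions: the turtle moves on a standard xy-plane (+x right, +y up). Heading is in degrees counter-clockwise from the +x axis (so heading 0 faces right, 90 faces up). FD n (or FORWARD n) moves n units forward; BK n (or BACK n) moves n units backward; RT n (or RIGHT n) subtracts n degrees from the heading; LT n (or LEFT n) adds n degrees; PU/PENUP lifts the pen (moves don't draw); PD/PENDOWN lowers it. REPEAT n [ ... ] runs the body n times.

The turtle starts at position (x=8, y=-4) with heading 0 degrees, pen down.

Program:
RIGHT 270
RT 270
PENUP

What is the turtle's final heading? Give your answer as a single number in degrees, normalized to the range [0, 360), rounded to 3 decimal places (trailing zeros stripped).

Executing turtle program step by step:
Start: pos=(8,-4), heading=0, pen down
RT 270: heading 0 -> 90
RT 270: heading 90 -> 180
PU: pen up
Final: pos=(8,-4), heading=180, 0 segment(s) drawn

Answer: 180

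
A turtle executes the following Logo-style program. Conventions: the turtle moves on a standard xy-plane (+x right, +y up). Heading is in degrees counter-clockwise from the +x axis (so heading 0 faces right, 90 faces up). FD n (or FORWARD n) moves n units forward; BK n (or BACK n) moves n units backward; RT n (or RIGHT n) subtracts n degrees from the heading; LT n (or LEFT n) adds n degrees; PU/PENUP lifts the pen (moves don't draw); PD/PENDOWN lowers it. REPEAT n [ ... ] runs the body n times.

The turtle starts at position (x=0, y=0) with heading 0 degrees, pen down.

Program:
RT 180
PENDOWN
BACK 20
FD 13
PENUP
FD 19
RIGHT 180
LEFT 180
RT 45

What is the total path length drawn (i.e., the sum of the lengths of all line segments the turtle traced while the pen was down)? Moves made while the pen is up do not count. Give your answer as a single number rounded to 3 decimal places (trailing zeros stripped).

Executing turtle program step by step:
Start: pos=(0,0), heading=0, pen down
RT 180: heading 0 -> 180
PD: pen down
BK 20: (0,0) -> (20,0) [heading=180, draw]
FD 13: (20,0) -> (7,0) [heading=180, draw]
PU: pen up
FD 19: (7,0) -> (-12,0) [heading=180, move]
RT 180: heading 180 -> 0
LT 180: heading 0 -> 180
RT 45: heading 180 -> 135
Final: pos=(-12,0), heading=135, 2 segment(s) drawn

Segment lengths:
  seg 1: (0,0) -> (20,0), length = 20
  seg 2: (20,0) -> (7,0), length = 13
Total = 33

Answer: 33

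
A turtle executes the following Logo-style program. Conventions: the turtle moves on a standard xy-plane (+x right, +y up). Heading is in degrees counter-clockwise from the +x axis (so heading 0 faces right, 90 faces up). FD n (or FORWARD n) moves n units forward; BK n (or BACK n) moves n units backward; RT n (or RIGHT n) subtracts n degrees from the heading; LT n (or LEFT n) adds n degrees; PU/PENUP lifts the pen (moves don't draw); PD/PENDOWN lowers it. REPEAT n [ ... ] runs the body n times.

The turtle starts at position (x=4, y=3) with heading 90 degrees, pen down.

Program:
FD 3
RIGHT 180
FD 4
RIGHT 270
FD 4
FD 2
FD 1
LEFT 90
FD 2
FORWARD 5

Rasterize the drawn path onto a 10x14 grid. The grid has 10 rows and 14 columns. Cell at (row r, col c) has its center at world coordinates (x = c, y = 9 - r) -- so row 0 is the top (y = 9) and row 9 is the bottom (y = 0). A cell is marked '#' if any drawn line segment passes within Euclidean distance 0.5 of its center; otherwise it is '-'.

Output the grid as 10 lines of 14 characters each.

Segment 0: (4,3) -> (4,6)
Segment 1: (4,6) -> (4,2)
Segment 2: (4,2) -> (8,2)
Segment 3: (8,2) -> (10,2)
Segment 4: (10,2) -> (11,2)
Segment 5: (11,2) -> (11,4)
Segment 6: (11,4) -> (11,9)

Answer: -----------#--
-----------#--
-----------#--
----#------#--
----#------#--
----#------#--
----#------#--
----########--
--------------
--------------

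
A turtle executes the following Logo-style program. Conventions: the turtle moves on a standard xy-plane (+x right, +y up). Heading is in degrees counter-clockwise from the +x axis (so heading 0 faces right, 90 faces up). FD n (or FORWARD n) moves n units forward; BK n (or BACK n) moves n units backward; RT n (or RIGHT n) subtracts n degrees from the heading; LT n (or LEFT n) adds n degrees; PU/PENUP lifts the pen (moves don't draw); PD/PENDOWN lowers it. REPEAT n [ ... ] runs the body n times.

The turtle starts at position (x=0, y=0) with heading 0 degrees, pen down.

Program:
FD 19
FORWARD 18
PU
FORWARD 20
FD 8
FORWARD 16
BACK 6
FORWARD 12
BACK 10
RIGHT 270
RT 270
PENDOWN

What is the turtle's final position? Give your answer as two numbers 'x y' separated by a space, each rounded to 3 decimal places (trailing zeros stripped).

Executing turtle program step by step:
Start: pos=(0,0), heading=0, pen down
FD 19: (0,0) -> (19,0) [heading=0, draw]
FD 18: (19,0) -> (37,0) [heading=0, draw]
PU: pen up
FD 20: (37,0) -> (57,0) [heading=0, move]
FD 8: (57,0) -> (65,0) [heading=0, move]
FD 16: (65,0) -> (81,0) [heading=0, move]
BK 6: (81,0) -> (75,0) [heading=0, move]
FD 12: (75,0) -> (87,0) [heading=0, move]
BK 10: (87,0) -> (77,0) [heading=0, move]
RT 270: heading 0 -> 90
RT 270: heading 90 -> 180
PD: pen down
Final: pos=(77,0), heading=180, 2 segment(s) drawn

Answer: 77 0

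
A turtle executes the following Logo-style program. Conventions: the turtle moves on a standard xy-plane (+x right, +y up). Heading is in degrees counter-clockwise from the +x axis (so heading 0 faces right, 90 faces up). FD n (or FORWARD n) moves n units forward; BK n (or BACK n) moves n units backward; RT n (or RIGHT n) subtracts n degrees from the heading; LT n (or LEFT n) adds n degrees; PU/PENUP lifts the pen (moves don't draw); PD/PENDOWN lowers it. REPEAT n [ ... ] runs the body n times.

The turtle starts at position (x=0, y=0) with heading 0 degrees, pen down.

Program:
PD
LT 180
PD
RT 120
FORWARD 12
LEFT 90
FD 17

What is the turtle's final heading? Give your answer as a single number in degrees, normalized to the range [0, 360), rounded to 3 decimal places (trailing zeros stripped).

Answer: 150

Derivation:
Executing turtle program step by step:
Start: pos=(0,0), heading=0, pen down
PD: pen down
LT 180: heading 0 -> 180
PD: pen down
RT 120: heading 180 -> 60
FD 12: (0,0) -> (6,10.392) [heading=60, draw]
LT 90: heading 60 -> 150
FD 17: (6,10.392) -> (-8.722,18.892) [heading=150, draw]
Final: pos=(-8.722,18.892), heading=150, 2 segment(s) drawn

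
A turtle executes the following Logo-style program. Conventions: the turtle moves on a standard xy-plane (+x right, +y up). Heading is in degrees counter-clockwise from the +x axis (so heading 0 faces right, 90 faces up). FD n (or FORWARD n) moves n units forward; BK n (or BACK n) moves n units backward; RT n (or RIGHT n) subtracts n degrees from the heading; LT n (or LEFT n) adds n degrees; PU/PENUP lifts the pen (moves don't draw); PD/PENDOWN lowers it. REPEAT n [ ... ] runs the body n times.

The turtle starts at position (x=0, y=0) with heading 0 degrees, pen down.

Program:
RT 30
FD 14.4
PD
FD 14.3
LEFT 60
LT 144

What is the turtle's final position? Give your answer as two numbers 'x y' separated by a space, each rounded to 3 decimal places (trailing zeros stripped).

Answer: 24.855 -14.35

Derivation:
Executing turtle program step by step:
Start: pos=(0,0), heading=0, pen down
RT 30: heading 0 -> 330
FD 14.4: (0,0) -> (12.471,-7.2) [heading=330, draw]
PD: pen down
FD 14.3: (12.471,-7.2) -> (24.855,-14.35) [heading=330, draw]
LT 60: heading 330 -> 30
LT 144: heading 30 -> 174
Final: pos=(24.855,-14.35), heading=174, 2 segment(s) drawn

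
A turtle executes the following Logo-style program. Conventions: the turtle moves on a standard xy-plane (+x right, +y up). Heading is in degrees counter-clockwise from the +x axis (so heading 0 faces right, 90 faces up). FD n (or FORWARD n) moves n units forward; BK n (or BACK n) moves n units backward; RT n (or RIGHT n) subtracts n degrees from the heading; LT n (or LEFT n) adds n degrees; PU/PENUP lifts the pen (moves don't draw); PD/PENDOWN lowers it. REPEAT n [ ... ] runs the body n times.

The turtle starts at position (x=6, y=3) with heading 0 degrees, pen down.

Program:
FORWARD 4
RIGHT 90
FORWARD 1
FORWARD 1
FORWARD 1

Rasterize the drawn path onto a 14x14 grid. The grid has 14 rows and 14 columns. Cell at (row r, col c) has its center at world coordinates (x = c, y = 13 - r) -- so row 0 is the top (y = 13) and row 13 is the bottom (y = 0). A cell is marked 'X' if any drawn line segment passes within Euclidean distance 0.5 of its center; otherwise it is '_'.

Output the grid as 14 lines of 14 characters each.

Segment 0: (6,3) -> (10,3)
Segment 1: (10,3) -> (10,2)
Segment 2: (10,2) -> (10,1)
Segment 3: (10,1) -> (10,0)

Answer: ______________
______________
______________
______________
______________
______________
______________
______________
______________
______________
______XXXXX___
__________X___
__________X___
__________X___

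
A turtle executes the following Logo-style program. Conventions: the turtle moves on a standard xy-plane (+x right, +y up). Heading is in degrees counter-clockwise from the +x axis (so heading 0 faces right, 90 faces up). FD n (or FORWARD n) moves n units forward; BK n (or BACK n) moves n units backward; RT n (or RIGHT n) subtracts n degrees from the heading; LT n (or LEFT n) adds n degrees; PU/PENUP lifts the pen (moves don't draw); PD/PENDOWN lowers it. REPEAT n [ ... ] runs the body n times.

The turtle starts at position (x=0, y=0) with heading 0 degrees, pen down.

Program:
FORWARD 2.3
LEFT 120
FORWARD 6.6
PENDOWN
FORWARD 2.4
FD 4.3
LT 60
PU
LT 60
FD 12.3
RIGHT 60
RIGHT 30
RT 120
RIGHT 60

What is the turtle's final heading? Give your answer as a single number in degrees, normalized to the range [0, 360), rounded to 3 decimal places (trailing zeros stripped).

Answer: 330

Derivation:
Executing turtle program step by step:
Start: pos=(0,0), heading=0, pen down
FD 2.3: (0,0) -> (2.3,0) [heading=0, draw]
LT 120: heading 0 -> 120
FD 6.6: (2.3,0) -> (-1,5.716) [heading=120, draw]
PD: pen down
FD 2.4: (-1,5.716) -> (-2.2,7.794) [heading=120, draw]
FD 4.3: (-2.2,7.794) -> (-4.35,11.518) [heading=120, draw]
LT 60: heading 120 -> 180
PU: pen up
LT 60: heading 180 -> 240
FD 12.3: (-4.35,11.518) -> (-10.5,0.866) [heading=240, move]
RT 60: heading 240 -> 180
RT 30: heading 180 -> 150
RT 120: heading 150 -> 30
RT 60: heading 30 -> 330
Final: pos=(-10.5,0.866), heading=330, 4 segment(s) drawn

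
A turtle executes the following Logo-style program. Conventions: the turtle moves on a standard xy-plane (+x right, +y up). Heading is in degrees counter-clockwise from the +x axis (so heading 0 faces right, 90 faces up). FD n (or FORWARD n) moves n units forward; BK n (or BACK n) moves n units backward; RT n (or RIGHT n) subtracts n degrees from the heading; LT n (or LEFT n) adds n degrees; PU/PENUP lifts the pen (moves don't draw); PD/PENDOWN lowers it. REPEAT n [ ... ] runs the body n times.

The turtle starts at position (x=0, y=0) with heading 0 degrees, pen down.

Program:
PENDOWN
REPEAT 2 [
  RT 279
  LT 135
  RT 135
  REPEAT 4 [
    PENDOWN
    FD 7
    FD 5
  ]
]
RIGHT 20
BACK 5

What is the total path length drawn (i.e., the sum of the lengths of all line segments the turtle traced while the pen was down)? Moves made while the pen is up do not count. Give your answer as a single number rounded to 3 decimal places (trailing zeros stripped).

Answer: 101

Derivation:
Executing turtle program step by step:
Start: pos=(0,0), heading=0, pen down
PD: pen down
REPEAT 2 [
  -- iteration 1/2 --
  RT 279: heading 0 -> 81
  LT 135: heading 81 -> 216
  RT 135: heading 216 -> 81
  REPEAT 4 [
    -- iteration 1/4 --
    PD: pen down
    FD 7: (0,0) -> (1.095,6.914) [heading=81, draw]
    FD 5: (1.095,6.914) -> (1.877,11.852) [heading=81, draw]
    -- iteration 2/4 --
    PD: pen down
    FD 7: (1.877,11.852) -> (2.972,18.766) [heading=81, draw]
    FD 5: (2.972,18.766) -> (3.754,23.705) [heading=81, draw]
    -- iteration 3/4 --
    PD: pen down
    FD 7: (3.754,23.705) -> (4.849,30.618) [heading=81, draw]
    FD 5: (4.849,30.618) -> (5.632,35.557) [heading=81, draw]
    -- iteration 4/4 --
    PD: pen down
    FD 7: (5.632,35.557) -> (6.727,42.471) [heading=81, draw]
    FD 5: (6.727,42.471) -> (7.509,47.409) [heading=81, draw]
  ]
  -- iteration 2/2 --
  RT 279: heading 81 -> 162
  LT 135: heading 162 -> 297
  RT 135: heading 297 -> 162
  REPEAT 4 [
    -- iteration 1/4 --
    PD: pen down
    FD 7: (7.509,47.409) -> (0.851,49.572) [heading=162, draw]
    FD 5: (0.851,49.572) -> (-3.904,51.117) [heading=162, draw]
    -- iteration 2/4 --
    PD: pen down
    FD 7: (-3.904,51.117) -> (-10.561,53.28) [heading=162, draw]
    FD 5: (-10.561,53.28) -> (-15.317,54.825) [heading=162, draw]
    -- iteration 3/4 --
    PD: pen down
    FD 7: (-15.317,54.825) -> (-21.974,56.989) [heading=162, draw]
    FD 5: (-21.974,56.989) -> (-26.729,58.534) [heading=162, draw]
    -- iteration 4/4 --
    PD: pen down
    FD 7: (-26.729,58.534) -> (-33.387,60.697) [heading=162, draw]
    FD 5: (-33.387,60.697) -> (-38.142,62.242) [heading=162, draw]
  ]
]
RT 20: heading 162 -> 142
BK 5: (-38.142,62.242) -> (-34.202,59.164) [heading=142, draw]
Final: pos=(-34.202,59.164), heading=142, 17 segment(s) drawn

Segment lengths:
  seg 1: (0,0) -> (1.095,6.914), length = 7
  seg 2: (1.095,6.914) -> (1.877,11.852), length = 5
  seg 3: (1.877,11.852) -> (2.972,18.766), length = 7
  seg 4: (2.972,18.766) -> (3.754,23.705), length = 5
  seg 5: (3.754,23.705) -> (4.849,30.618), length = 7
  seg 6: (4.849,30.618) -> (5.632,35.557), length = 5
  seg 7: (5.632,35.557) -> (6.727,42.471), length = 7
  seg 8: (6.727,42.471) -> (7.509,47.409), length = 5
  seg 9: (7.509,47.409) -> (0.851,49.572), length = 7
  seg 10: (0.851,49.572) -> (-3.904,51.117), length = 5
  seg 11: (-3.904,51.117) -> (-10.561,53.28), length = 7
  seg 12: (-10.561,53.28) -> (-15.317,54.825), length = 5
  seg 13: (-15.317,54.825) -> (-21.974,56.989), length = 7
  seg 14: (-21.974,56.989) -> (-26.729,58.534), length = 5
  seg 15: (-26.729,58.534) -> (-33.387,60.697), length = 7
  seg 16: (-33.387,60.697) -> (-38.142,62.242), length = 5
  seg 17: (-38.142,62.242) -> (-34.202,59.164), length = 5
Total = 101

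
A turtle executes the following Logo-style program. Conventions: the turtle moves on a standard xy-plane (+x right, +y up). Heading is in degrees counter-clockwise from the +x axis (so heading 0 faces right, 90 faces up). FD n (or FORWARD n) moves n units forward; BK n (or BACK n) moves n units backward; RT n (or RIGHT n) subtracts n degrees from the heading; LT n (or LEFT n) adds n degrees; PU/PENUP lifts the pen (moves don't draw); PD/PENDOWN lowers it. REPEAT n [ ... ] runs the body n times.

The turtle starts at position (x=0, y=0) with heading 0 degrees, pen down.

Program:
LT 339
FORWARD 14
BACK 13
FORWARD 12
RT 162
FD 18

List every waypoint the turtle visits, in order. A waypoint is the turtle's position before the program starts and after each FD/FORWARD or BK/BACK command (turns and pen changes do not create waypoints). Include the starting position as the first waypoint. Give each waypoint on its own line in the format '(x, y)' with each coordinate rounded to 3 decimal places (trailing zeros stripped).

Executing turtle program step by step:
Start: pos=(0,0), heading=0, pen down
LT 339: heading 0 -> 339
FD 14: (0,0) -> (13.07,-5.017) [heading=339, draw]
BK 13: (13.07,-5.017) -> (0.934,-0.358) [heading=339, draw]
FD 12: (0.934,-0.358) -> (12.137,-4.659) [heading=339, draw]
RT 162: heading 339 -> 177
FD 18: (12.137,-4.659) -> (-5.839,-3.717) [heading=177, draw]
Final: pos=(-5.839,-3.717), heading=177, 4 segment(s) drawn
Waypoints (5 total):
(0, 0)
(13.07, -5.017)
(0.934, -0.358)
(12.137, -4.659)
(-5.839, -3.717)

Answer: (0, 0)
(13.07, -5.017)
(0.934, -0.358)
(12.137, -4.659)
(-5.839, -3.717)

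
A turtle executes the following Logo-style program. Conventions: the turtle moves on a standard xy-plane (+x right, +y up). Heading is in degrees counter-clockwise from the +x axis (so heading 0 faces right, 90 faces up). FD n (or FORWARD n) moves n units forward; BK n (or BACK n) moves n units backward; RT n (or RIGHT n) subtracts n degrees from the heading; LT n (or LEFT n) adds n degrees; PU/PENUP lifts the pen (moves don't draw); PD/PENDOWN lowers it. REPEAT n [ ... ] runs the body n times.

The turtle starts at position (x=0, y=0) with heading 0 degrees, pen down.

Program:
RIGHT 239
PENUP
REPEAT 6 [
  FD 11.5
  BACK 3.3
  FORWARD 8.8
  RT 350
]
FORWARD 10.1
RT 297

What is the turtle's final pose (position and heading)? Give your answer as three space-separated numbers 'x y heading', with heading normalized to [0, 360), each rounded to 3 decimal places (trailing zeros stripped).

Answer: -90.952 54.36 244

Derivation:
Executing turtle program step by step:
Start: pos=(0,0), heading=0, pen down
RT 239: heading 0 -> 121
PU: pen up
REPEAT 6 [
  -- iteration 1/6 --
  FD 11.5: (0,0) -> (-5.923,9.857) [heading=121, move]
  BK 3.3: (-5.923,9.857) -> (-4.223,7.029) [heading=121, move]
  FD 8.8: (-4.223,7.029) -> (-8.756,14.572) [heading=121, move]
  RT 350: heading 121 -> 131
  -- iteration 2/6 --
  FD 11.5: (-8.756,14.572) -> (-16.3,23.251) [heading=131, move]
  BK 3.3: (-16.3,23.251) -> (-14.135,20.76) [heading=131, move]
  FD 8.8: (-14.135,20.76) -> (-19.909,27.402) [heading=131, move]
  RT 350: heading 131 -> 141
  -- iteration 3/6 --
  FD 11.5: (-19.909,27.402) -> (-28.846,34.639) [heading=141, move]
  BK 3.3: (-28.846,34.639) -> (-26.281,32.562) [heading=141, move]
  FD 8.8: (-26.281,32.562) -> (-33.12,38.1) [heading=141, move]
  RT 350: heading 141 -> 151
  -- iteration 4/6 --
  FD 11.5: (-33.12,38.1) -> (-43.178,43.676) [heading=151, move]
  BK 3.3: (-43.178,43.676) -> (-40.292,42.076) [heading=151, move]
  FD 8.8: (-40.292,42.076) -> (-47.989,46.342) [heading=151, move]
  RT 350: heading 151 -> 161
  -- iteration 5/6 --
  FD 11.5: (-47.989,46.342) -> (-58.862,50.086) [heading=161, move]
  BK 3.3: (-58.862,50.086) -> (-55.742,49.012) [heading=161, move]
  FD 8.8: (-55.742,49.012) -> (-64.062,51.877) [heading=161, move]
  RT 350: heading 161 -> 171
  -- iteration 6/6 --
  FD 11.5: (-64.062,51.877) -> (-75.421,53.676) [heading=171, move]
  BK 3.3: (-75.421,53.676) -> (-72.162,53.16) [heading=171, move]
  FD 8.8: (-72.162,53.16) -> (-80.853,54.536) [heading=171, move]
  RT 350: heading 171 -> 181
]
FD 10.1: (-80.853,54.536) -> (-90.952,54.36) [heading=181, move]
RT 297: heading 181 -> 244
Final: pos=(-90.952,54.36), heading=244, 0 segment(s) drawn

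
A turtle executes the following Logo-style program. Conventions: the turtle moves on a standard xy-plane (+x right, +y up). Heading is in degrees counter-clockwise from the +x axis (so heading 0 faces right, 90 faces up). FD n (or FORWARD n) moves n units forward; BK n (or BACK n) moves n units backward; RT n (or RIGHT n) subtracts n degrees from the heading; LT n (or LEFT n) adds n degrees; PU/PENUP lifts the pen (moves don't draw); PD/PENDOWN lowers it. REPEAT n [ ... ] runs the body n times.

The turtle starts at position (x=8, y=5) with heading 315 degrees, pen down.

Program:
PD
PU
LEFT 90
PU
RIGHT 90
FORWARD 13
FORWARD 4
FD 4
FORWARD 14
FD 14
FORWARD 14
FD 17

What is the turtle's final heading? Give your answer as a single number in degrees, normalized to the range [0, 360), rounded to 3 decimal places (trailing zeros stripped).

Answer: 315

Derivation:
Executing turtle program step by step:
Start: pos=(8,5), heading=315, pen down
PD: pen down
PU: pen up
LT 90: heading 315 -> 45
PU: pen up
RT 90: heading 45 -> 315
FD 13: (8,5) -> (17.192,-4.192) [heading=315, move]
FD 4: (17.192,-4.192) -> (20.021,-7.021) [heading=315, move]
FD 4: (20.021,-7.021) -> (22.849,-9.849) [heading=315, move]
FD 14: (22.849,-9.849) -> (32.749,-19.749) [heading=315, move]
FD 14: (32.749,-19.749) -> (42.648,-29.648) [heading=315, move]
FD 14: (42.648,-29.648) -> (52.548,-39.548) [heading=315, move]
FD 17: (52.548,-39.548) -> (64.569,-51.569) [heading=315, move]
Final: pos=(64.569,-51.569), heading=315, 0 segment(s) drawn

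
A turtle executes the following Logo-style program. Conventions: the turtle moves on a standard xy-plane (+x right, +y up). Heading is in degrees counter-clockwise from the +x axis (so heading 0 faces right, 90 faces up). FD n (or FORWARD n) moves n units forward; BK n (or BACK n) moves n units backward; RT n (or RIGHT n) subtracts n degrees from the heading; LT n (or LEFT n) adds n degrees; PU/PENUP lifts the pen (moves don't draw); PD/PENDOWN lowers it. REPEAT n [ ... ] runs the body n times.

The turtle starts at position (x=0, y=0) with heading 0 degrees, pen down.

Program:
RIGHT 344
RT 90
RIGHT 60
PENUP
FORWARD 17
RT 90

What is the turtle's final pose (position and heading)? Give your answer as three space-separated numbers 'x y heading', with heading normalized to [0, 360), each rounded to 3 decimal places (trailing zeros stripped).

Executing turtle program step by step:
Start: pos=(0,0), heading=0, pen down
RT 344: heading 0 -> 16
RT 90: heading 16 -> 286
RT 60: heading 286 -> 226
PU: pen up
FD 17: (0,0) -> (-11.809,-12.229) [heading=226, move]
RT 90: heading 226 -> 136
Final: pos=(-11.809,-12.229), heading=136, 0 segment(s) drawn

Answer: -11.809 -12.229 136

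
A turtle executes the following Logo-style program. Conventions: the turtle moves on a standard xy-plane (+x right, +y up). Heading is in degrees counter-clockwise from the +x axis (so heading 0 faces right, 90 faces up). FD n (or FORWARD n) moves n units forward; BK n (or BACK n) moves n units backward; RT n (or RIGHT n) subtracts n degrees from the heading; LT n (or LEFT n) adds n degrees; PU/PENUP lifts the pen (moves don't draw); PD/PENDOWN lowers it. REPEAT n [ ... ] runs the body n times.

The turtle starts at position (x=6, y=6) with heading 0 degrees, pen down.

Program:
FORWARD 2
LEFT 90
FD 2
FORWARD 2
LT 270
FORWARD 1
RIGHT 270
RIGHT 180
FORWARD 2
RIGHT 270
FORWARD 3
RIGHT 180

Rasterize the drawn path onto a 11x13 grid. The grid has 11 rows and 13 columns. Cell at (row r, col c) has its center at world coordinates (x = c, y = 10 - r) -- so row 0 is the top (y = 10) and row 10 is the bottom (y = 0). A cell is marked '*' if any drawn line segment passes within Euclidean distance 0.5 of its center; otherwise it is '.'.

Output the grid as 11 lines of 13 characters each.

Segment 0: (6,6) -> (8,6)
Segment 1: (8,6) -> (8,8)
Segment 2: (8,8) -> (8,10)
Segment 3: (8,10) -> (9,10)
Segment 4: (9,10) -> (9,8)
Segment 5: (9,8) -> (12,8)

Answer: ........**...
........**...
........*****
........*....
......***....
.............
.............
.............
.............
.............
.............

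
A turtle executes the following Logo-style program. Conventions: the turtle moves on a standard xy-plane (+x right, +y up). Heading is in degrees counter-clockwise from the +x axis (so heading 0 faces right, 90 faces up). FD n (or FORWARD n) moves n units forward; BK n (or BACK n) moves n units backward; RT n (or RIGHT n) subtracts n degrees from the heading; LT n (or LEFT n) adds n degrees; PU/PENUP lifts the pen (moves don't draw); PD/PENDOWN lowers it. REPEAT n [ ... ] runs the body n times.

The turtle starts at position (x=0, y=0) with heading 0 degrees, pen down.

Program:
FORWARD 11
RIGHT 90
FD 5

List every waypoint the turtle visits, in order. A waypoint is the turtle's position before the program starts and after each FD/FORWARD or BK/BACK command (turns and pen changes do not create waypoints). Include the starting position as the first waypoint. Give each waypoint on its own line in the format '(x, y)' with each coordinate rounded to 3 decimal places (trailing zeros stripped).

Answer: (0, 0)
(11, 0)
(11, -5)

Derivation:
Executing turtle program step by step:
Start: pos=(0,0), heading=0, pen down
FD 11: (0,0) -> (11,0) [heading=0, draw]
RT 90: heading 0 -> 270
FD 5: (11,0) -> (11,-5) [heading=270, draw]
Final: pos=(11,-5), heading=270, 2 segment(s) drawn
Waypoints (3 total):
(0, 0)
(11, 0)
(11, -5)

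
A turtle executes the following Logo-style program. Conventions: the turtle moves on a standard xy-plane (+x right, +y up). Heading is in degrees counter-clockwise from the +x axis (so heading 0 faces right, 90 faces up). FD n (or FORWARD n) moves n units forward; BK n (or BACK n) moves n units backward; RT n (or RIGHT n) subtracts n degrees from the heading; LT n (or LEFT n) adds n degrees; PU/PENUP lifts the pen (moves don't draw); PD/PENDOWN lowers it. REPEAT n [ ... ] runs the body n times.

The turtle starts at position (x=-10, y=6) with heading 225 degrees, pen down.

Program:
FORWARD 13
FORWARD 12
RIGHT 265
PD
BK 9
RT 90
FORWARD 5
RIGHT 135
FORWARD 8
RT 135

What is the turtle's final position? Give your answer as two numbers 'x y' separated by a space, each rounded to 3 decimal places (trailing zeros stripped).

Executing turtle program step by step:
Start: pos=(-10,6), heading=225, pen down
FD 13: (-10,6) -> (-19.192,-3.192) [heading=225, draw]
FD 12: (-19.192,-3.192) -> (-27.678,-11.678) [heading=225, draw]
RT 265: heading 225 -> 320
PD: pen down
BK 9: (-27.678,-11.678) -> (-34.572,-5.893) [heading=320, draw]
RT 90: heading 320 -> 230
FD 5: (-34.572,-5.893) -> (-37.786,-9.723) [heading=230, draw]
RT 135: heading 230 -> 95
FD 8: (-37.786,-9.723) -> (-38.483,-1.753) [heading=95, draw]
RT 135: heading 95 -> 320
Final: pos=(-38.483,-1.753), heading=320, 5 segment(s) drawn

Answer: -38.483 -1.753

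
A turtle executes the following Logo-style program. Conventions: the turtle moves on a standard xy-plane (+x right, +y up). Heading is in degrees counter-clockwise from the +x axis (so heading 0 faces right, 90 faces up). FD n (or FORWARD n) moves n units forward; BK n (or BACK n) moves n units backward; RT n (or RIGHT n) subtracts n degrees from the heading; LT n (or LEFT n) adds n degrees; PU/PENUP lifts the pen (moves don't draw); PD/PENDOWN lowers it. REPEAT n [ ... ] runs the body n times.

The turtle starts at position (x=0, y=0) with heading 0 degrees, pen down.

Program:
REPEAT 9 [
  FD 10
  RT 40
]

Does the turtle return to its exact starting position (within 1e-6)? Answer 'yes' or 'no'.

Answer: yes

Derivation:
Executing turtle program step by step:
Start: pos=(0,0), heading=0, pen down
REPEAT 9 [
  -- iteration 1/9 --
  FD 10: (0,0) -> (10,0) [heading=0, draw]
  RT 40: heading 0 -> 320
  -- iteration 2/9 --
  FD 10: (10,0) -> (17.66,-6.428) [heading=320, draw]
  RT 40: heading 320 -> 280
  -- iteration 3/9 --
  FD 10: (17.66,-6.428) -> (19.397,-16.276) [heading=280, draw]
  RT 40: heading 280 -> 240
  -- iteration 4/9 --
  FD 10: (19.397,-16.276) -> (14.397,-24.936) [heading=240, draw]
  RT 40: heading 240 -> 200
  -- iteration 5/9 --
  FD 10: (14.397,-24.936) -> (5,-28.356) [heading=200, draw]
  RT 40: heading 200 -> 160
  -- iteration 6/9 --
  FD 10: (5,-28.356) -> (-4.397,-24.936) [heading=160, draw]
  RT 40: heading 160 -> 120
  -- iteration 7/9 --
  FD 10: (-4.397,-24.936) -> (-9.397,-16.276) [heading=120, draw]
  RT 40: heading 120 -> 80
  -- iteration 8/9 --
  FD 10: (-9.397,-16.276) -> (-7.66,-6.428) [heading=80, draw]
  RT 40: heading 80 -> 40
  -- iteration 9/9 --
  FD 10: (-7.66,-6.428) -> (0,0) [heading=40, draw]
  RT 40: heading 40 -> 0
]
Final: pos=(0,0), heading=0, 9 segment(s) drawn

Start position: (0, 0)
Final position: (0, 0)
Distance = 0; < 1e-6 -> CLOSED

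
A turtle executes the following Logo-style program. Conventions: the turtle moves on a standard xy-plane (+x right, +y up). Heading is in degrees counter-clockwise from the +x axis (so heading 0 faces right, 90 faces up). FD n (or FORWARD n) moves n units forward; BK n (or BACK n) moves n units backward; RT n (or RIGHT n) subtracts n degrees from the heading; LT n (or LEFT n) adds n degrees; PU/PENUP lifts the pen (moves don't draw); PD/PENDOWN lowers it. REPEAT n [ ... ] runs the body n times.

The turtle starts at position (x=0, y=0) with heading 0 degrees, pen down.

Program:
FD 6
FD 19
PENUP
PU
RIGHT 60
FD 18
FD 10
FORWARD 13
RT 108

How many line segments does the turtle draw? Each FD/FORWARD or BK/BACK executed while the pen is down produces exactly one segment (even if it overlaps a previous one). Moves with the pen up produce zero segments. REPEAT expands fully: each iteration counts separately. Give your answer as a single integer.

Answer: 2

Derivation:
Executing turtle program step by step:
Start: pos=(0,0), heading=0, pen down
FD 6: (0,0) -> (6,0) [heading=0, draw]
FD 19: (6,0) -> (25,0) [heading=0, draw]
PU: pen up
PU: pen up
RT 60: heading 0 -> 300
FD 18: (25,0) -> (34,-15.588) [heading=300, move]
FD 10: (34,-15.588) -> (39,-24.249) [heading=300, move]
FD 13: (39,-24.249) -> (45.5,-35.507) [heading=300, move]
RT 108: heading 300 -> 192
Final: pos=(45.5,-35.507), heading=192, 2 segment(s) drawn
Segments drawn: 2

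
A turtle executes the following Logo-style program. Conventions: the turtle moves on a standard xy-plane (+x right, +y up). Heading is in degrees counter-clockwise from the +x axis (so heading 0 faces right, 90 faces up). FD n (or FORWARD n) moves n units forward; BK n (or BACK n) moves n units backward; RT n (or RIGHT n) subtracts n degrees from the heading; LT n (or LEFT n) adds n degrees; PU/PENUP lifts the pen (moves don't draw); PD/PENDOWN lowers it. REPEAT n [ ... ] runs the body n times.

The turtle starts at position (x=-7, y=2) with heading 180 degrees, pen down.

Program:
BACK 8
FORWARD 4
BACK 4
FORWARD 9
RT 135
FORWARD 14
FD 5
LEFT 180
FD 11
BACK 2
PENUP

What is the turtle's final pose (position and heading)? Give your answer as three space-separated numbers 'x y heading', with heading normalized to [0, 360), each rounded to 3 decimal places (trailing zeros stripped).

Executing turtle program step by step:
Start: pos=(-7,2), heading=180, pen down
BK 8: (-7,2) -> (1,2) [heading=180, draw]
FD 4: (1,2) -> (-3,2) [heading=180, draw]
BK 4: (-3,2) -> (1,2) [heading=180, draw]
FD 9: (1,2) -> (-8,2) [heading=180, draw]
RT 135: heading 180 -> 45
FD 14: (-8,2) -> (1.899,11.899) [heading=45, draw]
FD 5: (1.899,11.899) -> (5.435,15.435) [heading=45, draw]
LT 180: heading 45 -> 225
FD 11: (5.435,15.435) -> (-2.343,7.657) [heading=225, draw]
BK 2: (-2.343,7.657) -> (-0.929,9.071) [heading=225, draw]
PU: pen up
Final: pos=(-0.929,9.071), heading=225, 8 segment(s) drawn

Answer: -0.929 9.071 225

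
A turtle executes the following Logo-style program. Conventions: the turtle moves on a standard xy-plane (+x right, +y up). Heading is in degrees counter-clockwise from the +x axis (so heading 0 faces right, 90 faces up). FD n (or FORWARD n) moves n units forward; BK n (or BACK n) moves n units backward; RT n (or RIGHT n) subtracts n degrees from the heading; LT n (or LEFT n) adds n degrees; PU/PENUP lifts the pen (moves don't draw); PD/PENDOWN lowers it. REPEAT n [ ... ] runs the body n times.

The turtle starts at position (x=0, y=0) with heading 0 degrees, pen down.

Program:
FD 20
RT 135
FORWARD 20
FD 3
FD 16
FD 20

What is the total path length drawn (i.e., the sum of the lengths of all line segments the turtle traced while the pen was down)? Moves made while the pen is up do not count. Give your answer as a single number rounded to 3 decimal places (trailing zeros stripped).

Answer: 79

Derivation:
Executing turtle program step by step:
Start: pos=(0,0), heading=0, pen down
FD 20: (0,0) -> (20,0) [heading=0, draw]
RT 135: heading 0 -> 225
FD 20: (20,0) -> (5.858,-14.142) [heading=225, draw]
FD 3: (5.858,-14.142) -> (3.737,-16.263) [heading=225, draw]
FD 16: (3.737,-16.263) -> (-7.577,-27.577) [heading=225, draw]
FD 20: (-7.577,-27.577) -> (-21.719,-41.719) [heading=225, draw]
Final: pos=(-21.719,-41.719), heading=225, 5 segment(s) drawn

Segment lengths:
  seg 1: (0,0) -> (20,0), length = 20
  seg 2: (20,0) -> (5.858,-14.142), length = 20
  seg 3: (5.858,-14.142) -> (3.737,-16.263), length = 3
  seg 4: (3.737,-16.263) -> (-7.577,-27.577), length = 16
  seg 5: (-7.577,-27.577) -> (-21.719,-41.719), length = 20
Total = 79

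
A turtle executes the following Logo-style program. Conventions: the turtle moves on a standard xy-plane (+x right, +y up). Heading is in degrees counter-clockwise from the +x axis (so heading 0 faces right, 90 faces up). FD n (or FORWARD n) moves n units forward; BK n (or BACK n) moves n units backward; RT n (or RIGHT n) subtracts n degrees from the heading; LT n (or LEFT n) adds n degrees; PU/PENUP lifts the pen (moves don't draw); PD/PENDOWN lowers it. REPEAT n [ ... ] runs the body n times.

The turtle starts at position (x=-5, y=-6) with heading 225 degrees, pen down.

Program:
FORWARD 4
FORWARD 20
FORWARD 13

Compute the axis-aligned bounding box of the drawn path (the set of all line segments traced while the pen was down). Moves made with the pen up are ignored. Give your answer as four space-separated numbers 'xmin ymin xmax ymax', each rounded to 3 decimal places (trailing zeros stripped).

Executing turtle program step by step:
Start: pos=(-5,-6), heading=225, pen down
FD 4: (-5,-6) -> (-7.828,-8.828) [heading=225, draw]
FD 20: (-7.828,-8.828) -> (-21.971,-22.971) [heading=225, draw]
FD 13: (-21.971,-22.971) -> (-31.163,-32.163) [heading=225, draw]
Final: pos=(-31.163,-32.163), heading=225, 3 segment(s) drawn

Segment endpoints: x in {-31.163, -21.971, -7.828, -5}, y in {-32.163, -22.971, -8.828, -6}
xmin=-31.163, ymin=-32.163, xmax=-5, ymax=-6

Answer: -31.163 -32.163 -5 -6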